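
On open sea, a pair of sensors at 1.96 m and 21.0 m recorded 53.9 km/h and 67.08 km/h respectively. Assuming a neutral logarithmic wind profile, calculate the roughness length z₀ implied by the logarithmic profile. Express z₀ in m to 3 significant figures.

Log law: V(z) ∝ ln(z/z₀). With r = V₁/V₂ = 53.9/67.08 = 0.80352,
r · ln(z₂/z₀) = ln(z₁/z₀) ⇒ ln z₀ = (ln z₁ − r·ln z₂)/(1 − r)
ln z₀ = (0.67294 − 0.80352×3.04452) / 0.19648 = -9.0257
z₀ = exp(-9.0257) = 0.0001203 m

z₀ ≈ 0.000120 m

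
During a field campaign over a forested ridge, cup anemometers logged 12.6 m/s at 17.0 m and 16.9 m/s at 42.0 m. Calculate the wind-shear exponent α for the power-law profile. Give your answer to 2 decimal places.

α ≈ 0.32

Power law: V₂/V₁ = (z₂/z₁)^α ⇒ α = ln(V₂/V₁) / ln(z₂/z₁)
α = ln(16.9/12.6) / ln(42.0/17.0) = ln(1.3413) / ln(2.4706)
  = 0.29362 / 0.90446 = 0.32463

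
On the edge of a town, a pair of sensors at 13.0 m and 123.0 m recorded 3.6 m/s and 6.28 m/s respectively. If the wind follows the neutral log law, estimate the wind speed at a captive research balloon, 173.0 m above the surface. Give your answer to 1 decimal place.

6.7 m/s

Log law: V ∝ ln(z/z₀). From the pair, with r = V₁/V₂ = 0.57325,
ln z₀ = (ln z₁ − r·ln z₂)/(1 − r) = (2.5649 − 0.57325×4.8122)/0.42675 = -0.4537 → z₀ = 0.6353 m
V₃ = V₁ · ln(z₃/z₀)/ln(z₁/z₀) = 3.6 × 5.6070/3.0187 = 6.6868 m/s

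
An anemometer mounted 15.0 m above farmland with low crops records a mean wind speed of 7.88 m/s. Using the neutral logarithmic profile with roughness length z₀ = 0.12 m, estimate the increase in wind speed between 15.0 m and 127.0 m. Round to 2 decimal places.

3.49 m/s

Log law: V₂ = V₁ · ln(z₂/z₀)/ln(z₁/z₀) = 7.88 × 6.9645/4.8283 = 11.3663 m/s
ΔV = 11.3663 − 7.88 = 3.4863 m/s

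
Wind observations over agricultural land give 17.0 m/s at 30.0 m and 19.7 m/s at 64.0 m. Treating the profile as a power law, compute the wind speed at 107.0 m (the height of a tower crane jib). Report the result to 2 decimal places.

21.77 m/s

First find α: α = ln(V₂/V₁)/ln(z₂/z₁) = ln(19.7/17.0)/ln(64.0/30.0) = 0.14741/0.75769 = 0.1945
Extrapolate from 64.0 m to 107.0 m: V₃ = 19.7 × (107.0/64.0)^0.1945 = 19.7 × 1.1052 = 21.7716 m/s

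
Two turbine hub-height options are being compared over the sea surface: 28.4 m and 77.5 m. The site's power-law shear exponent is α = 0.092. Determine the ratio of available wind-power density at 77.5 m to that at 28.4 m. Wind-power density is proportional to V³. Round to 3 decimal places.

Speed ratio: V_B/V_A = (z_B/z_A)^α = (77.5/28.4)^0.092 = (2.7289)^0.092 = 1.09676
Power-density ratio: P_B/P_A = (V_B/V_A)³ = (1.09676)³ = 1.31926

1.319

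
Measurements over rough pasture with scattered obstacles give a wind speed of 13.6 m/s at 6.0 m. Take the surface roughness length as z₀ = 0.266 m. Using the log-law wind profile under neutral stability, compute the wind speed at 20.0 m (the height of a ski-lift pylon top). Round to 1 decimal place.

18.9 m/s

Log law: V(z) ∝ ln(z/z₀), so V₂/V₁ = ln(z₂/z₀) / ln(z₁/z₀).
ln(20.0/0.266) = 4.3200, ln(6.0/0.266) = 3.1160
V₂ = 13.6 × 4.3200/3.1160 = 13.6 × 1.3864 = 18.8548 m/s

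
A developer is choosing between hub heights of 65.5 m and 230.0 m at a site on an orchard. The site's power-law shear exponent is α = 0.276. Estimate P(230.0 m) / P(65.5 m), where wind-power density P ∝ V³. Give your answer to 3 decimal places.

Speed ratio: V_B/V_A = (z_B/z_A)^α = (230.0/65.5)^0.276 = (3.5115)^0.276 = 1.41434
Power-density ratio: P_B/P_A = (V_B/V_A)³ = (1.41434)³ = 2.82919

2.829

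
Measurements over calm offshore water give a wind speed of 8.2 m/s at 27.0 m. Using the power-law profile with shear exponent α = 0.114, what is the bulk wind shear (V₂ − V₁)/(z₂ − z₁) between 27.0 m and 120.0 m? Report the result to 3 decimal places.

0.016 m/s/m

Power law: V₂ = V₁ · (z₂/z₁)^α = 8.2 × (4.4444)^0.114 = 9.7200 m/s
ΔV/Δz = (9.7200 − 8.2)/(120.0 − 27.0) = 1.5200/93.0000 = 0.01634 m/s/m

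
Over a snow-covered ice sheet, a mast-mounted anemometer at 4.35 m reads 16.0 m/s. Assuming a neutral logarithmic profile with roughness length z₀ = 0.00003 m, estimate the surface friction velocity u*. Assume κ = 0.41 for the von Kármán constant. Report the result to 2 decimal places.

Log law: V(z) = (u*/κ) · ln(z/z₀) ⇒ u* = κ · V / ln(z/z₀)
u* = 0.41 × 16.0 / ln(4.35/0.00003) = 0.41 × 16.0 / 11.8845
   = 6.5600 / 11.8845 = 0.5520 m/s

u* ≈ 0.55 m/s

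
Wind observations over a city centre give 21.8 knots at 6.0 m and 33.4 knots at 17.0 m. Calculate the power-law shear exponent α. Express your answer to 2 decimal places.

α ≈ 0.41

Power law: V₂/V₁ = (z₂/z₁)^α ⇒ α = ln(V₂/V₁) / ln(z₂/z₁)
α = ln(33.4/21.8) / ln(17.0/6.0) = ln(1.5321) / ln(2.8333)
  = 0.42665 / 1.04145 = 0.40966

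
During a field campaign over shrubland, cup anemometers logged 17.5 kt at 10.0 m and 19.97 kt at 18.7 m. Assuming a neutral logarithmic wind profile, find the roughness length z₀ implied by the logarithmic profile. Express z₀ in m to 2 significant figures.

Log law: V(z) ∝ ln(z/z₀). With r = V₁/V₂ = 17.5/19.97 = 0.87631,
r · ln(z₂/z₀) = ln(z₁/z₀) ⇒ ln z₀ = (ln z₁ − r·ln z₂)/(1 − r)
ln z₀ = (2.30259 − 0.87631×2.92852) / 0.12369 = -2.1322
z₀ = exp(-2.1322) = 0.1186 m

z₀ ≈ 0.12 m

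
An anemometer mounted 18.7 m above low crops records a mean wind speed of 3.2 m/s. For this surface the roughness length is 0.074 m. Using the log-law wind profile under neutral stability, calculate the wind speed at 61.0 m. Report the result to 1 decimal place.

Log law: V(z) ∝ ln(z/z₀), so V₂/V₁ = ln(z₂/z₀) / ln(z₁/z₀).
ln(61.0/0.074) = 6.7146, ln(18.7/0.074) = 5.5322
V₂ = 3.2 × 6.7146/5.5322 = 3.2 × 1.2137 = 3.8839 m/s

3.9 m/s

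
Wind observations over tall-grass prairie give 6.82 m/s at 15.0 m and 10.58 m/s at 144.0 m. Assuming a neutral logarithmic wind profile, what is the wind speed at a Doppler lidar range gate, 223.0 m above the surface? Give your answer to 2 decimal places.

Log law: V ∝ ln(z/z₀). From the pair, with r = V₁/V₂ = 0.64461,
ln z₀ = (ln z₁ − r·ln z₂)/(1 − r) = (2.7081 − 0.64461×4.9698)/0.35539 = -1.3944 → z₀ = 0.2480 m
V₃ = V₁ · ln(z₃/z₀)/ln(z₁/z₀) = 6.82 × 6.8016/4.1025 = 11.3071 m/s

11.31 m/s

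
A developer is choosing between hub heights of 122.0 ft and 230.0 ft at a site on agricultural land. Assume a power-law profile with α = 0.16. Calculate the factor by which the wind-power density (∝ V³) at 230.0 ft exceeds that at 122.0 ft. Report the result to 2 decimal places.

Speed ratio: V_B/V_A = (z_B/z_A)^α = (230.0/122.0)^0.16 = (1.8852)^0.16 = 1.10677
Power-density ratio: P_B/P_A = (V_B/V_A)³ = (1.10677)³ = 1.35574

1.36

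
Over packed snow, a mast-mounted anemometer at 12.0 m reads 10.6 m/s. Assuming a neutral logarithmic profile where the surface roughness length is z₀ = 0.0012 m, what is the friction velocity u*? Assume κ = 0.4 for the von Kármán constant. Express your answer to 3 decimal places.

u* ≈ 0.460 m/s

Log law: V(z) = (u*/κ) · ln(z/z₀) ⇒ u* = κ · V / ln(z/z₀)
u* = 0.4 × 10.6 / ln(12.0/0.0012) = 0.4 × 10.6 / 9.2103
   = 4.2400 / 9.2103 = 0.4604 m/s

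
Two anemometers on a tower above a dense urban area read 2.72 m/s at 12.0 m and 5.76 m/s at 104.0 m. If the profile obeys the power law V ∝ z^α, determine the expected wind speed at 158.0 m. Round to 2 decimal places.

First find α: α = ln(V₂/V₁)/ln(z₂/z₁) = ln(5.76/2.72)/ln(104.0/12.0) = 0.75031/2.15948 = 0.3474
Extrapolate from 104.0 m to 158.0 m: V₃ = 5.76 × (158.0/104.0)^0.3474 = 5.76 × 1.1564 = 6.6608 m/s

6.66 m/s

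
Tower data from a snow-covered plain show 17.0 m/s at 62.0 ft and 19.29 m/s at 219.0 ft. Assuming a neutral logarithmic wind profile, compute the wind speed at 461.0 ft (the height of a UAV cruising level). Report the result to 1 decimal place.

20.6 m/s

Log law: V ∝ ln(z/z₀). From the pair, with r = V₁/V₂ = 0.88129,
ln z₀ = (ln z₁ − r·ln z₂)/(1 − r) = (4.1271 − 0.88129×5.3891)/0.11871 = -5.2410 → z₀ = 0.005295 ft
V₃ = V₁ · ln(z₃/z₀)/ln(z₁/z₀) = 17.0 × 11.3744/9.3681 = 20.6407 m/s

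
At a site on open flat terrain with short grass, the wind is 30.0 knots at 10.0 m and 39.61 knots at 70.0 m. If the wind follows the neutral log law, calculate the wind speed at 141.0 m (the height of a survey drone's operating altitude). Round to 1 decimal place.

43.1 knots

Log law: V ∝ ln(z/z₀). From the pair, with r = V₁/V₂ = 0.75738,
ln z₀ = (ln z₁ − r·ln z₂)/(1 − r) = (2.3026 − 0.75738×4.2485)/0.24262 = -3.7721 → z₀ = 0.02300 m
V₃ = V₁ · ln(z₃/z₀)/ln(z₁/z₀) = 30.0 × 8.7208/6.0746 = 43.0683 knots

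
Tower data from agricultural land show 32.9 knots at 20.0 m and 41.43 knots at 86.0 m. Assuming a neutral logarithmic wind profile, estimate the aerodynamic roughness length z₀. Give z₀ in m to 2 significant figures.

Log law: V(z) ∝ ln(z/z₀). With r = V₁/V₂ = 32.9/41.43 = 0.79411,
r · ln(z₂/z₀) = ln(z₁/z₀) ⇒ ln z₀ = (ln z₁ − r·ln z₂)/(1 − r)
ln z₀ = (2.99573 − 0.79411×4.45435) / 0.20589 = -2.6301
z₀ = exp(-2.6301) = 0.07207 m

z₀ ≈ 0.072 m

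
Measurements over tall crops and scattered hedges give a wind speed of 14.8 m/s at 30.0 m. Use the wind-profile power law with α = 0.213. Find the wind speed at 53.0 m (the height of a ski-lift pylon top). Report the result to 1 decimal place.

16.7 m/s

Power-law profile: V₂ = V₁ · (z₂/z₁)^α
V₂ = 14.8 × (53.0/30.0)^0.213 = 14.8 × (1.7667)^0.213
    = 14.8 × 1.1289 = 16.7073 m/s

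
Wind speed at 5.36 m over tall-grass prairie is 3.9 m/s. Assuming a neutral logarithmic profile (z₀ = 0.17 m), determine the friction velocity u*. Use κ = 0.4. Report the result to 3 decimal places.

u* ≈ 0.452 m/s

Log law: V(z) = (u*/κ) · ln(z/z₀) ⇒ u* = κ · V / ln(z/z₀)
u* = 0.4 × 3.9 / ln(5.36/0.17) = 0.4 × 3.9 / 3.4509
   = 1.5600 / 3.4509 = 0.4521 m/s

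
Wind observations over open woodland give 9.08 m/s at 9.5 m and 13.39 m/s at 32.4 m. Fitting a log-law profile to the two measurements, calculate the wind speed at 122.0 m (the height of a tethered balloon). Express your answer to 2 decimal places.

18.05 m/s

Log law: V ∝ ln(z/z₀). From the pair, with r = V₁/V₂ = 0.67812,
ln z₀ = (ln z₁ − r·ln z₂)/(1 − r) = (2.2513 − 0.67812×3.4782)/0.32188 = -0.3334 → z₀ = 0.7165 m
V₃ = V₁ · ln(z₃/z₀)/ln(z₁/z₀) = 9.08 × 5.1374/2.5847 = 18.0478 m/s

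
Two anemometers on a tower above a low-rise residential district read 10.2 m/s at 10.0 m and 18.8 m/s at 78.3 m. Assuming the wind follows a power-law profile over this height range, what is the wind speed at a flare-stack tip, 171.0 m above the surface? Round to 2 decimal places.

First find α: α = ln(V₂/V₁)/ln(z₂/z₁) = ln(18.8/10.2)/ln(78.3/10.0) = 0.61147/2.05796 = 0.2971
Extrapolate from 78.3 m to 171.0 m: V₃ = 18.8 × (171.0/78.3)^0.2971 = 18.8 × 1.2612 = 23.7111 m/s

23.71 m/s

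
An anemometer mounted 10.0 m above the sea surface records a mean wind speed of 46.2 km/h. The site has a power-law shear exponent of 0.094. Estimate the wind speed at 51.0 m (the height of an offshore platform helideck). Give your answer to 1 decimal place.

53.8 km/h

Power-law profile: V₂ = V₁ · (z₂/z₁)^α
V₂ = 46.2 × (51.0/10.0)^0.094 = 46.2 × (5.1000)^0.094
    = 46.2 × 1.1655 = 53.8460 km/h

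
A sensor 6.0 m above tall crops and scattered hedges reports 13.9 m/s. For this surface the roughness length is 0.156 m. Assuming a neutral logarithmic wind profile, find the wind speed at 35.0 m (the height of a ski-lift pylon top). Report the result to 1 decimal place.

20.6 m/s

Log law: V(z) ∝ ln(z/z₀), so V₂/V₁ = ln(z₂/z₀) / ln(z₁/z₀).
ln(35.0/0.156) = 5.4132, ln(6.0/0.156) = 3.6497
V₂ = 13.9 × 5.4132/3.6497 = 13.9 × 1.4832 = 20.6168 m/s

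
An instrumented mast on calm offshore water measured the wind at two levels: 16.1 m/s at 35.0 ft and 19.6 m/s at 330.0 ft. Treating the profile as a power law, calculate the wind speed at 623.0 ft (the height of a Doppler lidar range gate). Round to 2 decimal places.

First find α: α = ln(V₂/V₁)/ln(z₂/z₁) = ln(19.6/16.1)/ln(330.0/35.0) = 0.19671/2.24374 = 0.0877
Extrapolate from 330.0 ft to 623.0 ft: V₃ = 19.6 × (623.0/330.0)^0.0877 = 19.6 × 1.0573 = 20.7229 m/s

20.72 m/s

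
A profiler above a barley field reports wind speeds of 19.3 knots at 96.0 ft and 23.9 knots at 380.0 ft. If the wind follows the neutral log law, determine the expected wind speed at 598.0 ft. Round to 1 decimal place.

Log law: V ∝ ln(z/z₀). From the pair, with r = V₁/V₂ = 0.80753,
ln z₀ = (ln z₁ − r·ln z₂)/(1 − r) = (4.5643 − 0.80753×5.9402)/0.19247 = -1.2081 → z₀ = 0.2988 ft
V₃ = V₁ · ln(z₃/z₀)/ln(z₁/z₀) = 19.3 × 7.6017/5.7725 = 25.4160 knots

25.4 knots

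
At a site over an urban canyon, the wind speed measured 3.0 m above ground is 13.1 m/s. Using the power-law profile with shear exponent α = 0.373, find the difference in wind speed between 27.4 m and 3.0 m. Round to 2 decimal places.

Power law: V₂ = V₁ · (z₂/z₁)^α = 13.1 × (9.1333)^0.373 = 29.8941 m/s
ΔV = 29.8941 − 13.1 = 16.7941 m/s

16.79 m/s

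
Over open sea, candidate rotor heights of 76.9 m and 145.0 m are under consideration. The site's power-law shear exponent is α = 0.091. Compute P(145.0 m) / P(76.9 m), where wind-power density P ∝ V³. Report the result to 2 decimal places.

1.19

Speed ratio: V_B/V_A = (z_B/z_A)^α = (145.0/76.9)^0.091 = (1.8856)^0.091 = 1.05941
Power-density ratio: P_B/P_A = (V_B/V_A)³ = (1.05941)³ = 1.18904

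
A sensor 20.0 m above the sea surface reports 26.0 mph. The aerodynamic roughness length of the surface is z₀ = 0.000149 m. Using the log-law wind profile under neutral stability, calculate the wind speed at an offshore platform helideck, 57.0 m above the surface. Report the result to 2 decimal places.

28.31 mph

Log law: V(z) ∝ ln(z/z₀), so V₂/V₁ = ln(z₂/z₀) / ln(z₁/z₀).
ln(57.0/0.000149) = 12.8546, ln(20.0/0.000149) = 11.8073
V₂ = 26.0 × 12.8546/11.8073 = 26.0 × 1.0887 = 28.3062 mph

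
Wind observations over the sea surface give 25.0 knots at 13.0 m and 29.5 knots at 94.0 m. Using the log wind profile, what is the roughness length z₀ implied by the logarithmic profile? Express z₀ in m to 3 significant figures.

Log law: V(z) ∝ ln(z/z₀). With r = V₁/V₂ = 25.0/29.5 = 0.84746,
r · ln(z₂/z₀) = ln(z₁/z₀) ⇒ ln z₀ = (ln z₁ − r·ln z₂)/(1 − r)
ln z₀ = (2.56495 − 0.84746×4.54329) / 0.15254 = -8.4259
z₀ = exp(-8.4259) = 0.0002191 m

z₀ ≈ 0.000219 m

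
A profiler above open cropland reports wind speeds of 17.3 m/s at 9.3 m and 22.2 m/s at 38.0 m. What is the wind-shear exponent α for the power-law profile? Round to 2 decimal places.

Power law: V₂/V₁ = (z₂/z₁)^α ⇒ α = ln(V₂/V₁) / ln(z₂/z₁)
α = ln(22.2/17.3) / ln(38.0/9.3) = ln(1.2832) / ln(4.0860)
  = 0.24939 / 1.40757 = 0.17717

α ≈ 0.18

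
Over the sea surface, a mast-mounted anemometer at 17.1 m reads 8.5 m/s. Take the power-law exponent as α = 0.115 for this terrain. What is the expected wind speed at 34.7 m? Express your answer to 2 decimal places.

Power-law profile: V₂ = V₁ · (z₂/z₁)^α
V₂ = 8.5 × (34.7/17.1)^0.115 = 8.5 × (2.0292)^0.115
    = 8.5 × 1.0848 = 9.2207 m/s

9.22 m/s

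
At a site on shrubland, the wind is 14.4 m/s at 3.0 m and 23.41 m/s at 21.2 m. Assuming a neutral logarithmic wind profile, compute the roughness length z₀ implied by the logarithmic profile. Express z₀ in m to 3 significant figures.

z₀ ≈ 0.132 m

Log law: V(z) ∝ ln(z/z₀). With r = V₁/V₂ = 14.4/23.41 = 0.61512,
r · ln(z₂/z₀) = ln(z₁/z₀) ⇒ ln z₀ = (ln z₁ − r·ln z₂)/(1 − r)
ln z₀ = (1.09861 − 0.61512×3.05400) / 0.38488 = -2.0265
z₀ = exp(-2.0265) = 0.1318 m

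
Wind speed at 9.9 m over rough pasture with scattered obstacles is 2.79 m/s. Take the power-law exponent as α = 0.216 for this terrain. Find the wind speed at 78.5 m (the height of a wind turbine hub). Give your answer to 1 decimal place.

4.4 m/s

Power-law profile: V₂ = V₁ · (z₂/z₁)^α
V₂ = 2.79 × (78.5/9.9)^0.216 = 2.79 × (7.9293)^0.216
    = 2.79 × 1.5640 = 4.3635 m/s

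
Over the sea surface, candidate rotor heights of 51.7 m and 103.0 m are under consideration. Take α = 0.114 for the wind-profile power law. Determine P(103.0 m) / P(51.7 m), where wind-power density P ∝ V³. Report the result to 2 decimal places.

1.27

Speed ratio: V_B/V_A = (z_B/z_A)^α = (103.0/51.7)^0.114 = (1.9923)^0.114 = 1.08175
Power-density ratio: P_B/P_A = (V_B/V_A)³ = (1.08175)³ = 1.26583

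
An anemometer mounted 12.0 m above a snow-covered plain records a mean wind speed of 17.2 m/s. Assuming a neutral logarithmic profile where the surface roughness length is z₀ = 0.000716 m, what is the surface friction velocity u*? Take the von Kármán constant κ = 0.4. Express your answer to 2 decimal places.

u* ≈ 0.71 m/s

Log law: V(z) = (u*/κ) · ln(z/z₀) ⇒ u* = κ · V / ln(z/z₀)
u* = 0.4 × 17.2 / ln(12.0/0.000716) = 0.4 × 17.2 / 9.7267
   = 6.8800 / 9.7267 = 0.7073 m/s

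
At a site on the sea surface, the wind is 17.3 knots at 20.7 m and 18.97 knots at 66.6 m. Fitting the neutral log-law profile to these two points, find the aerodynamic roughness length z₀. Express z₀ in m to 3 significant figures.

z₀ ≈ 0.000114 m

Log law: V(z) ∝ ln(z/z₀). With r = V₁/V₂ = 17.3/18.97 = 0.91197,
r · ln(z₂/z₀) = ln(z₁/z₀) ⇒ ln z₀ = (ln z₁ − r·ln z₂)/(1 − r)
ln z₀ = (3.03013 − 0.91197×4.19870) / 0.08803 = -9.0754
z₀ = exp(-9.0754) = 0.0001144 m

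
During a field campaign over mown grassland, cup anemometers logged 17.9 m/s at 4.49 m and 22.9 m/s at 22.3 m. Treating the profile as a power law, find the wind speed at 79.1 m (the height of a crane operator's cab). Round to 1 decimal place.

27.8 m/s

First find α: α = ln(V₂/V₁)/ln(z₂/z₁) = ln(22.9/17.9)/ln(22.3/4.49) = 0.24634/1.60273 = 0.1537
Extrapolate from 22.3 m to 79.1 m: V₃ = 22.9 × (79.1/22.3)^0.1537 = 22.9 × 1.2148 = 27.8195 m/s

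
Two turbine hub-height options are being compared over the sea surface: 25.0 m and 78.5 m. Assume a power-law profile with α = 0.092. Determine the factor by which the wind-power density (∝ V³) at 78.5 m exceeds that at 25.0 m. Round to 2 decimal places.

Speed ratio: V_B/V_A = (z_B/z_A)^α = (78.5/25.0)^0.092 = (3.1400)^0.092 = 1.11101
Power-density ratio: P_B/P_A = (V_B/V_A)³ = (1.11101)³ = 1.37136

1.37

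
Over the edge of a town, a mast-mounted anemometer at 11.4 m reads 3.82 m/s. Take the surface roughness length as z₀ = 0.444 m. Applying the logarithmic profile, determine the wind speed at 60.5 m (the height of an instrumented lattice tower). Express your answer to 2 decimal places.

Log law: V(z) ∝ ln(z/z₀), so V₂/V₁ = ln(z₂/z₀) / ln(z₁/z₀).
ln(60.5/0.444) = 4.9146, ln(11.4/0.444) = 3.2455
V₂ = 3.82 × 4.9146/3.2455 = 3.82 × 1.5143 = 5.7844 m/s

5.78 m/s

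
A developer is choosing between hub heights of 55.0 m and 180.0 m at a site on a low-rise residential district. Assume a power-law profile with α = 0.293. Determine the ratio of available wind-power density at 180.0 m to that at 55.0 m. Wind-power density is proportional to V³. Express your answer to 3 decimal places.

Speed ratio: V_B/V_A = (z_B/z_A)^α = (180.0/55.0)^0.293 = (3.2727)^0.293 = 1.41537
Power-density ratio: P_B/P_A = (V_B/V_A)³ = (1.41537)³ = 2.83534

2.835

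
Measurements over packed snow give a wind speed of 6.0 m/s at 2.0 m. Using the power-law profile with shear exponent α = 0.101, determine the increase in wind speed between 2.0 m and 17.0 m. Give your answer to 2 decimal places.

1.45 m/s

Power law: V₂ = V₁ · (z₂/z₁)^α = 6.0 × (8.5000)^0.101 = 7.4477 m/s
ΔV = 7.4477 − 6.0 = 1.4477 m/s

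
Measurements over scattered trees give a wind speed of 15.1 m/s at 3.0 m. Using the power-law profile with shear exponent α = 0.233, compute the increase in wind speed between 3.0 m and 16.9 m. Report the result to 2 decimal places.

Power law: V₂ = V₁ · (z₂/z₁)^α = 15.1 × (5.6333)^0.233 = 22.5894 m/s
ΔV = 22.5894 − 15.1 = 7.4894 m/s

7.49 m/s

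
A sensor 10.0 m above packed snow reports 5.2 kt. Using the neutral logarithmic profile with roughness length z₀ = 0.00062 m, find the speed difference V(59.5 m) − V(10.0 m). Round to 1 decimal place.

1.0 kt

Log law: V₂ = V₁ · ln(z₂/z₀)/ln(z₁/z₀) = 5.2 × 11.4718/9.6884 = 6.1572 kt
ΔV = 6.1572 − 5.2 = 0.9572 kt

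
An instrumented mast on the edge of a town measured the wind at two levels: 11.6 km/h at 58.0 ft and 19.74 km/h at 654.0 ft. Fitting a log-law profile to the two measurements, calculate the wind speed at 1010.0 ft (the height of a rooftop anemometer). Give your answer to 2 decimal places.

Log law: V ∝ ln(z/z₀). From the pair, with r = V₁/V₂ = 0.58764,
ln z₀ = (ln z₁ − r·ln z₂)/(1 − r) = (4.0604 − 0.58764×6.4831)/0.41236 = 0.6080 → z₀ = 1.837 ft
V₃ = V₁ · ln(z₃/z₀)/ln(z₁/z₀) = 11.6 × 6.3097/3.4524 = 21.2002 km/h

21.20 km/h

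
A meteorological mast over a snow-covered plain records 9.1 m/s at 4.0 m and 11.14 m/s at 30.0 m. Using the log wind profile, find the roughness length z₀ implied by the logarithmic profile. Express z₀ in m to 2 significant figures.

Log law: V(z) ∝ ln(z/z₀). With r = V₁/V₂ = 9.1/11.14 = 0.81688,
r · ln(z₂/z₀) = ln(z₁/z₀) ⇒ ln z₀ = (ln z₁ − r·ln z₂)/(1 − r)
ln z₀ = (1.38629 − 0.81688×3.40120) / 0.18312 = -7.6018
z₀ = exp(-7.6018) = 0.0004996 m

z₀ ≈ 0.00050 m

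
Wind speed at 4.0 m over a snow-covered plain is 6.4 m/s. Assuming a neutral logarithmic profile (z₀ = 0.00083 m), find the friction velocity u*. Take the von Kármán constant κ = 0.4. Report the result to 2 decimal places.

u* ≈ 0.30 m/s

Log law: V(z) = (u*/κ) · ln(z/z₀) ⇒ u* = κ · V / ln(z/z₀)
u* = 0.4 × 6.4 / ln(4.0/0.00083) = 0.4 × 6.4 / 8.4804
   = 2.5600 / 8.4804 = 0.3019 m/s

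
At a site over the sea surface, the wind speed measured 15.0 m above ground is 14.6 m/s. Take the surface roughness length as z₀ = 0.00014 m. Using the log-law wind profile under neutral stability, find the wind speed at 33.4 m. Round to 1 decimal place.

Log law: V(z) ∝ ln(z/z₀), so V₂/V₁ = ln(z₂/z₀) / ln(z₁/z₀).
ln(33.4/0.00014) = 12.3824, ln(15.0/0.00014) = 11.5819
V₂ = 14.6 × 12.3824/11.5819 = 14.6 × 1.0691 = 15.6091 m/s

15.6 m/s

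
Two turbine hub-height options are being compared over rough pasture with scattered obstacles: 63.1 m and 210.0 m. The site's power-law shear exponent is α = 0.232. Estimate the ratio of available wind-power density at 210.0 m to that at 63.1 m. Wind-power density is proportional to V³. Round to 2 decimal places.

Speed ratio: V_B/V_A = (z_B/z_A)^α = (210.0/63.1)^0.232 = (3.3281)^0.232 = 1.32175
Power-density ratio: P_B/P_A = (V_B/V_A)³ = (1.32175)³ = 2.30911

2.31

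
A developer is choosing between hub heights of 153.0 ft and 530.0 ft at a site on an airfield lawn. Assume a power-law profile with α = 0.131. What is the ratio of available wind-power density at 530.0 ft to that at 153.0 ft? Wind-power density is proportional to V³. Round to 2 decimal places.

Speed ratio: V_B/V_A = (z_B/z_A)^α = (530.0/153.0)^0.131 = (3.4641)^0.131 = 1.17675
Power-density ratio: P_B/P_A = (V_B/V_A)³ = (1.17675)³ = 1.62951

1.63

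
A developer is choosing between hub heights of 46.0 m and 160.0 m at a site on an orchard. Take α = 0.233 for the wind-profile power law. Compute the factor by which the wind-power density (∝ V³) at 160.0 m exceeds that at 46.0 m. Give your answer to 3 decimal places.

2.390

Speed ratio: V_B/V_A = (z_B/z_A)^α = (160.0/46.0)^0.233 = (3.4783)^0.233 = 1.33702
Power-density ratio: P_B/P_A = (V_B/V_A)³ = (1.33702)³ = 2.39008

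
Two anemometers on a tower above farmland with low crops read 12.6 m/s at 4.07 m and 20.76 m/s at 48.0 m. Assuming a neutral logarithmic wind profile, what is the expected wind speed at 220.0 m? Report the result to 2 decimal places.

Log law: V ∝ ln(z/z₀). From the pair, with r = V₁/V₂ = 0.60694,
ln z₀ = (ln z₁ − r·ln z₂)/(1 − r) = (1.4036 − 0.60694×3.8712)/0.39306 = -2.4066 → z₀ = 0.09013 m
V₃ = V₁ · ln(z₃/z₀)/ln(z₁/z₀) = 12.6 × 7.8002/3.8102 = 25.7945 m/s

25.79 m/s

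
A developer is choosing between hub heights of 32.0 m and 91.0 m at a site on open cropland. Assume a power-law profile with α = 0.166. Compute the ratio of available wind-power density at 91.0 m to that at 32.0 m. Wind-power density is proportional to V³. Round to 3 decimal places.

Speed ratio: V_B/V_A = (z_B/z_A)^α = (91.0/32.0)^0.166 = (2.8438)^0.166 = 1.18945
Power-density ratio: P_B/P_A = (V_B/V_A)³ = (1.18945)³ = 1.68282

1.683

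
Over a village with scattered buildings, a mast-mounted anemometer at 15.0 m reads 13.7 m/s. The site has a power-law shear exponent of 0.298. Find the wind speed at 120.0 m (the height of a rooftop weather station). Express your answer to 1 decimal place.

Power-law profile: V₂ = V₁ · (z₂/z₁)^α
V₂ = 13.7 × (120.0/15.0)^0.298 = 13.7 × (8.0000)^0.298
    = 13.7 × 1.8583 = 25.4590 m/s

25.5 m/s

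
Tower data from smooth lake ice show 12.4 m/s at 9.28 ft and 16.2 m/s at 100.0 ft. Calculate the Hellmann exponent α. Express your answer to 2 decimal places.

α ≈ 0.11

Power law: V₂/V₁ = (z₂/z₁)^α ⇒ α = ln(V₂/V₁) / ln(z₂/z₁)
α = ln(16.2/12.4) / ln(100.0/9.28) = ln(1.3065) / ln(10.7759)
  = 0.26731 / 2.37731 = 0.11244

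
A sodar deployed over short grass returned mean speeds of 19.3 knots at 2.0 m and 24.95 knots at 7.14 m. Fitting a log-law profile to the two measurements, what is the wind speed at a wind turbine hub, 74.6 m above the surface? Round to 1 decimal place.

35.4 knots

Log law: V ∝ ln(z/z₀). From the pair, with r = V₁/V₂ = 0.77355,
ln z₀ = (ln z₁ − r·ln z₂)/(1 − r) = (0.6931 − 0.77355×1.9657)/0.22645 = -3.6538 → z₀ = 0.02589 m
V₃ = V₁ · ln(z₃/z₀)/ln(z₁/z₀) = 19.3 × 7.9660/4.3470 = 35.3678 knots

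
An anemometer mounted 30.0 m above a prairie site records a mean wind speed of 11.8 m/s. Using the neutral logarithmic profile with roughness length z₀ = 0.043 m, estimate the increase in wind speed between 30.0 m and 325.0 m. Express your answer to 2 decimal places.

4.29 m/s

Log law: V₂ = V₁ · ln(z₂/z₀)/ln(z₁/z₀) = 11.8 × 8.9304/6.5478 = 16.0938 m/s
ΔV = 16.0938 − 11.8 = 4.2938 m/s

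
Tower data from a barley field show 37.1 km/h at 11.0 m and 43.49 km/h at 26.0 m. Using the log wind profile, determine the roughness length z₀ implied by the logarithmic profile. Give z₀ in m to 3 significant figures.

Log law: V(z) ∝ ln(z/z₀). With r = V₁/V₂ = 37.1/43.49 = 0.85307,
r · ln(z₂/z₀) = ln(z₁/z₀) ⇒ ln z₀ = (ln z₁ − r·ln z₂)/(1 − r)
ln z₀ = (2.39790 − 0.85307×3.25810) / 0.14693 = -2.5964
z₀ = exp(-2.5964) = 0.07454 m

z₀ ≈ 0.0745 m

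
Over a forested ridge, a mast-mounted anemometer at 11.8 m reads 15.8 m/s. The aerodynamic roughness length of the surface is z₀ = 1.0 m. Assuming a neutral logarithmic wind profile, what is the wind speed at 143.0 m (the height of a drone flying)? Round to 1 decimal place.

Log law: V(z) ∝ ln(z/z₀), so V₂/V₁ = ln(z₂/z₀) / ln(z₁/z₀).
ln(143.0/1.0) = 4.9628, ln(11.8/1.0) = 2.4681
V₂ = 15.8 × 4.9628/2.4681 = 15.8 × 2.0108 = 31.7706 m/s

31.8 m/s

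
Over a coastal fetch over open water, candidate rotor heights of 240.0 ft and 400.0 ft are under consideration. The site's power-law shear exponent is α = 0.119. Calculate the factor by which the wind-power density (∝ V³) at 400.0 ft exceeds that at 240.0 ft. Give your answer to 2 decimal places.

Speed ratio: V_B/V_A = (z_B/z_A)^α = (400.0/240.0)^0.119 = (1.6667)^0.119 = 1.06267
Power-density ratio: P_B/P_A = (V_B/V_A)³ = (1.06267)³ = 1.20005

1.20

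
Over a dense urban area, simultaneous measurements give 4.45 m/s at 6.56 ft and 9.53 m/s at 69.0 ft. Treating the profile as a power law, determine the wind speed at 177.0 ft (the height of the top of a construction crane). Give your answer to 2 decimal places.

12.93 m/s

First find α: α = ln(V₂/V₁)/ln(z₂/z₁) = ln(9.53/4.45)/ln(69.0/6.56) = 0.76154/2.35312 = 0.3236
Extrapolate from 69.0 ft to 177.0 ft: V₃ = 9.53 × (177.0/69.0)^0.3236 = 9.53 × 1.3565 = 12.9270 m/s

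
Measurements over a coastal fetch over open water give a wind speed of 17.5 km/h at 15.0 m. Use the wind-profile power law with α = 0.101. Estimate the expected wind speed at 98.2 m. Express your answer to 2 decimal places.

21.16 km/h

Power-law profile: V₂ = V₁ · (z₂/z₁)^α
V₂ = 17.5 × (98.2/15.0)^0.101 = 17.5 × (6.5467)^0.101
    = 17.5 × 1.2090 = 21.1571 km/h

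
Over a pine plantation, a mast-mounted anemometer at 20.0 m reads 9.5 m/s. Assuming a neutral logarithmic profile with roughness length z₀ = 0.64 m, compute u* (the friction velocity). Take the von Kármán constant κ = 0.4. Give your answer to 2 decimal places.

u* ≈ 1.10 m/s

Log law: V(z) = (u*/κ) · ln(z/z₀) ⇒ u* = κ · V / ln(z/z₀)
u* = 0.4 × 9.5 / ln(20.0/0.64) = 0.4 × 9.5 / 3.4420
   = 3.8000 / 3.4420 = 1.1040 m/s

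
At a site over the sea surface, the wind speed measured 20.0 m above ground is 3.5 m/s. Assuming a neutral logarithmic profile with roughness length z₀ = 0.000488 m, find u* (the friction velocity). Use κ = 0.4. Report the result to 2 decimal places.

Log law: V(z) = (u*/κ) · ln(z/z₀) ⇒ u* = κ · V / ln(z/z₀)
u* = 0.4 × 3.5 / ln(20.0/0.000488) = 0.4 × 3.5 / 10.6209
   = 1.4000 / 10.6209 = 0.1318 m/s

u* ≈ 0.13 m/s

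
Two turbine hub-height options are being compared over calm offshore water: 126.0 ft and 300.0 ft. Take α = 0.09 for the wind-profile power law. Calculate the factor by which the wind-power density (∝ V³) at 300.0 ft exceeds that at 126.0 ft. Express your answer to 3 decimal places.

Speed ratio: V_B/V_A = (z_B/z_A)^α = (300.0/126.0)^0.09 = (2.3810)^0.09 = 1.08120
Power-density ratio: P_B/P_A = (V_B/V_A)³ = (1.08120)³ = 1.26393

1.264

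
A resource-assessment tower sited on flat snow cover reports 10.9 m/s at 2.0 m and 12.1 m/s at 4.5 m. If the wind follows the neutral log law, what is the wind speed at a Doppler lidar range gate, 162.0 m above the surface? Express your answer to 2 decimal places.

Log law: V ∝ ln(z/z₀). From the pair, with r = V₁/V₂ = 0.90083,
ln z₀ = (ln z₁ − r·ln z₂)/(1 − r) = (0.6931 − 0.90083×1.5041)/0.09917 = -6.6728 → z₀ = 0.001265 m
V₃ = V₁ · ln(z₃/z₀)/ln(z₁/z₀) = 10.9 × 11.7604/7.3659 = 17.4028 m/s

17.40 m/s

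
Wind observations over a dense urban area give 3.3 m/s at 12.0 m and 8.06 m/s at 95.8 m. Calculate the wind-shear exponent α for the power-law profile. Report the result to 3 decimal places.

Power law: V₂/V₁ = (z₂/z₁)^α ⇒ α = ln(V₂/V₁) / ln(z₂/z₁)
α = ln(8.06/3.3) / ln(95.8/12.0) = ln(2.4424) / ln(7.9833)
  = 0.89299 / 2.07736 = 0.42987

α ≈ 0.430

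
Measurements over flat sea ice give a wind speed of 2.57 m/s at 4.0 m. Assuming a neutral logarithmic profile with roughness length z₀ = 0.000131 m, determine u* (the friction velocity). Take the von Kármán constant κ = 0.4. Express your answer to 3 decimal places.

Log law: V(z) = (u*/κ) · ln(z/z₀) ⇒ u* = κ · V / ln(z/z₀)
u* = 0.4 × 2.57 / ln(4.0/0.000131) = 0.4 × 2.57 / 10.3266
   = 1.0280 / 10.3266 = 0.0995 m/s

u* ≈ 0.100 m/s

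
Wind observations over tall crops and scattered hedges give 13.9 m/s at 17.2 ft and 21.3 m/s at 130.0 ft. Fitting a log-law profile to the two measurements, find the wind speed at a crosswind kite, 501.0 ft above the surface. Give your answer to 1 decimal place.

Log law: V ∝ ln(z/z₀). From the pair, with r = V₁/V₂ = 0.65258,
ln z₀ = (ln z₁ − r·ln z₂)/(1 − r) = (2.8449 − 0.65258×4.8675)/0.34742 = -0.9543 → z₀ = 0.3851 ft
V₃ = V₁ · ln(z₃/z₀)/ln(z₁/z₀) = 13.9 × 7.1710/3.7993 = 26.2357 m/s

26.2 m/s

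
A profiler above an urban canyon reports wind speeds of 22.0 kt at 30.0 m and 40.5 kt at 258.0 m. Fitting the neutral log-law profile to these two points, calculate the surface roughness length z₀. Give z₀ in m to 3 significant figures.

z₀ ≈ 2.32 m

Log law: V(z) ∝ ln(z/z₀). With r = V₁/V₂ = 22.0/40.5 = 0.54321,
r · ln(z₂/z₀) = ln(z₁/z₀) ⇒ ln z₀ = (ln z₁ − r·ln z₂)/(1 − r)
ln z₀ = (3.40120 − 0.54321×5.55296) / 0.45679 = 0.8423
z₀ = exp(0.8423) = 2.322 m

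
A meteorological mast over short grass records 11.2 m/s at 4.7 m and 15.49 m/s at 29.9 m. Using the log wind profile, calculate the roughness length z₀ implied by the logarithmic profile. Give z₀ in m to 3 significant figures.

Log law: V(z) ∝ ln(z/z₀). With r = V₁/V₂ = 11.2/15.49 = 0.72305,
r · ln(z₂/z₀) = ln(z₁/z₀) ⇒ ln z₀ = (ln z₁ − r·ln z₂)/(1 − r)
ln z₀ = (1.54756 − 0.72305×3.39786) / 0.27695 = -3.2830
z₀ = exp(-3.2830) = 0.03751 m

z₀ ≈ 0.0375 m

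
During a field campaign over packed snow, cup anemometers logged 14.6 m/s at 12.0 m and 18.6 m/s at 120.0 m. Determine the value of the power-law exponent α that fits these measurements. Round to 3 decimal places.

α ≈ 0.105

Power law: V₂/V₁ = (z₂/z₁)^α ⇒ α = ln(V₂/V₁) / ln(z₂/z₁)
α = ln(18.6/14.6) / ln(120.0/12.0) = ln(1.2740) / ln(10.0000)
  = 0.24214 / 2.30259 = 0.10516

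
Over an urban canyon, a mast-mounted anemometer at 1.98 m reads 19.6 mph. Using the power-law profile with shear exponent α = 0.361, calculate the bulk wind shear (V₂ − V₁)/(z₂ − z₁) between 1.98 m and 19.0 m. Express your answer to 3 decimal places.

1.454 mph/m

Power law: V₂ = V₁ · (z₂/z₁)^α = 19.6 × (9.5960)^0.361 = 44.3394 mph
ΔV/Δz = (44.3394 − 19.6)/(19.0 − 1.98) = 24.7394/17.0200 = 1.45355 mph/m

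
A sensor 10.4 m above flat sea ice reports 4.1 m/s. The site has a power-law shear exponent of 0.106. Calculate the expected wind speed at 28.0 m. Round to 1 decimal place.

Power-law profile: V₂ = V₁ · (z₂/z₁)^α
V₂ = 4.1 × (28.0/10.4)^0.106 = 4.1 × (2.6923)^0.106
    = 4.1 × 1.1107 = 4.5538 m/s

4.6 m/s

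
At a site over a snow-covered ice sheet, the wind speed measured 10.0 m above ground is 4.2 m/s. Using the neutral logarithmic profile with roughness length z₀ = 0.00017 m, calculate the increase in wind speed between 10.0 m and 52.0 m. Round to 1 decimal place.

Log law: V₂ = V₁ · ln(z₂/z₀)/ln(z₁/z₀) = 4.2 × 12.6310/10.9823 = 4.8305 m/s
ΔV = 4.8305 − 4.2 = 0.6305 m/s

0.6 m/s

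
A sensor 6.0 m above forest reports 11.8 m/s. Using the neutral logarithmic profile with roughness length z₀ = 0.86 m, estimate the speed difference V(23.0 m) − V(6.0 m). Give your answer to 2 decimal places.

8.16 m/s

Log law: V₂ = V₁ · ln(z₂/z₀)/ln(z₁/z₀) = 11.8 × 3.2863/1.9426 = 19.9624 m/s
ΔV = 19.9624 − 11.8 = 8.1624 m/s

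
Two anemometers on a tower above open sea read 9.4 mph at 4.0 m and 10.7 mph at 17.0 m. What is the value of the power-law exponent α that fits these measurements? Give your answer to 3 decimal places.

Power law: V₂/V₁ = (z₂/z₁)^α ⇒ α = ln(V₂/V₁) / ln(z₂/z₁)
α = ln(10.7/9.4) / ln(17.0/4.0) = ln(1.1383) / ln(4.2500)
  = 0.12953 / 1.44692 = 0.08952

α ≈ 0.090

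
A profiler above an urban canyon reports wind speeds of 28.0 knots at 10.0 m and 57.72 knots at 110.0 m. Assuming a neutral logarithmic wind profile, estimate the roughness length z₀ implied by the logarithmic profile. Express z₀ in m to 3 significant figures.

Log law: V(z) ∝ ln(z/z₀). With r = V₁/V₂ = 28.0/57.72 = 0.48510,
r · ln(z₂/z₀) = ln(z₁/z₀) ⇒ ln z₀ = (ln z₁ − r·ln z₂)/(1 − r)
ln z₀ = (2.30259 − 0.48510×4.70048) / 0.51490 = 0.0435
z₀ = exp(0.0435) = 1.044 m

z₀ ≈ 1.04 m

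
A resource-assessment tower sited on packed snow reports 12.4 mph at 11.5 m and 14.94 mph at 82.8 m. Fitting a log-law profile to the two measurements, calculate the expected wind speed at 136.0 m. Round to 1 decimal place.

Log law: V ∝ ln(z/z₀). From the pair, with r = V₁/V₂ = 0.82999,
ln z₀ = (ln z₁ − r·ln z₂)/(1 − r) = (2.4423 − 0.82999×4.4164)/0.17001 = -7.1949 → z₀ = 0.0007504 m
V₃ = V₁ · ln(z₃/z₀)/ln(z₁/z₀) = 12.4 × 12.1076/9.6372 = 15.5785 mph

15.6 mph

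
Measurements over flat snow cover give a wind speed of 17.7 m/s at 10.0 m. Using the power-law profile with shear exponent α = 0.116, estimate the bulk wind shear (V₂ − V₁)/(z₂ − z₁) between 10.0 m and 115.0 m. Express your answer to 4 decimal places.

0.0552 m/s/m

Power law: V₂ = V₁ · (z₂/z₁)^α = 17.7 × (11.5000)^0.116 = 23.4971 m/s
ΔV/Δz = (23.4971 − 17.7)/(115.0 − 10.0) = 5.7971/105.0000 = 0.05521 m/s/m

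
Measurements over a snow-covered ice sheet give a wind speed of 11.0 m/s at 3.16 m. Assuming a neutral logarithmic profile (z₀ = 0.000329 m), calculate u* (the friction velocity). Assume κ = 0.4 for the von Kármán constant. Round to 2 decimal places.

Log law: V(z) = (u*/κ) · ln(z/z₀) ⇒ u* = κ · V / ln(z/z₀)
u* = 0.4 × 11.0 / ln(3.16/0.000329) = 0.4 × 11.0 / 9.1700
   = 4.4000 / 9.1700 = 0.4798 m/s

u* ≈ 0.48 m/s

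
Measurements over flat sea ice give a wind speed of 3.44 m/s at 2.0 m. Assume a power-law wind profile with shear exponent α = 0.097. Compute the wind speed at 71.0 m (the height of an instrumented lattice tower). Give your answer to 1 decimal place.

4.9 m/s

Power-law profile: V₂ = V₁ · (z₂/z₁)^α
V₂ = 3.44 × (71.0/2.0)^0.097 = 3.44 × (35.5000)^0.097
    = 3.44 × 1.4137 = 4.8633 m/s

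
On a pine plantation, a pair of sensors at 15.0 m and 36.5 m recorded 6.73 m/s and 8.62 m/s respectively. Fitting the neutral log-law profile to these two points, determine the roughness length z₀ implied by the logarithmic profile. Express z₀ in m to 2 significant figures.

Log law: V(z) ∝ ln(z/z₀). With r = V₁/V₂ = 6.73/8.62 = 0.78074,
r · ln(z₂/z₀) = ln(z₁/z₀) ⇒ ln z₀ = (ln z₁ − r·ln z₂)/(1 − r)
ln z₀ = (2.70805 − 0.78074×3.59731) / 0.21926 = -0.4585
z₀ = exp(-0.4585) = 0.6322 m

z₀ ≈ 0.63 m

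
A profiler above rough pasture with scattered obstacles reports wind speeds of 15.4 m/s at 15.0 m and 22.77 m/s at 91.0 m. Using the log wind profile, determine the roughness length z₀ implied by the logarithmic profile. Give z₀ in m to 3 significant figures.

Log law: V(z) ∝ ln(z/z₀). With r = V₁/V₂ = 15.4/22.77 = 0.67633,
r · ln(z₂/z₀) = ln(z₁/z₀) ⇒ ln z₀ = (ln z₁ − r·ln z₂)/(1 − r)
ln z₀ = (2.70805 − 0.67633×4.51086) / 0.32367 = -1.0590
z₀ = exp(-1.0590) = 0.3468 m

z₀ ≈ 0.347 m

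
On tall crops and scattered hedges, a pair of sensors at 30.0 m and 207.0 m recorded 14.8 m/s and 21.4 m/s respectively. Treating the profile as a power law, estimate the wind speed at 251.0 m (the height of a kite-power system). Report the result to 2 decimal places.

22.20 m/s

First find α: α = ln(V₂/V₁)/ln(z₂/z₁) = ln(21.4/14.8)/ln(207.0/30.0) = 0.36876/1.93152 = 0.1909
Extrapolate from 207.0 m to 251.0 m: V₃ = 21.4 × (251.0/207.0)^0.1909 = 21.4 × 1.0375 = 22.2021 m/s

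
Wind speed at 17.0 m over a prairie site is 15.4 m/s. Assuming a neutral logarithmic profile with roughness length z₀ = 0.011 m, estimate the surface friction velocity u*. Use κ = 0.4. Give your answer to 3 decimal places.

u* ≈ 0.839 m/s

Log law: V(z) = (u*/κ) · ln(z/z₀) ⇒ u* = κ · V / ln(z/z₀)
u* = 0.4 × 15.4 / ln(17.0/0.011) = 0.4 × 15.4 / 7.3431
   = 6.1600 / 7.3431 = 0.8389 m/s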